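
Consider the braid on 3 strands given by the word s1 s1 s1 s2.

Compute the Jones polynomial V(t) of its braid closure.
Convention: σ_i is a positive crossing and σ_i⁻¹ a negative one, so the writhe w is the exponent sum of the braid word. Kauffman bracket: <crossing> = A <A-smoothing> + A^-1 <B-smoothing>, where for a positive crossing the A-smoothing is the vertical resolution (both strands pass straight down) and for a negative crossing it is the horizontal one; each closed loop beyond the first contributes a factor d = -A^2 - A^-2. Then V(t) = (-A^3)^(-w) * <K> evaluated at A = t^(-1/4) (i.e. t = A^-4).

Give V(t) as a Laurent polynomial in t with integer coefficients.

-t^4 + t^3 + t

Derivation:
The presented braid s1 s1 s1 s2 on 3 strands reduces by inverse Markov moves (closure unchanged at each step):
  Destabilize: the word has the form β·s2 where s2 occurs only as the final letter (β ∈ B_2); drop it and the last strand → 2 strands.
Reduced to β = s1 s1 s1 on 2 strands, 3 crossings.
Compute on β:
Braid: s1 s1 s1 on 2 strands, 3 crossings.
Writhe w = (#positive) - (#negative) = 3 - 0 = 3.
Computing the Kauffman bracket via state sum. There are 2^3 = 8 states.
For each crossing: s=0 is the vertical smoothing, s=1 horizontal. Crossing k contributes A^(sign_k * (1 - 2*s_k)); loop factor d = -A^2 - A^-2.
  state 000: A-exp=+3, loops=2, term = A^3 * d^1
  state 001: A-exp=+1, loops=1, term = A^1 * d^0
  state 010: A-exp=+1, loops=1, term = A^1 * d^0
  state 011: A-exp=-1, loops=2, term = A^-1 * d^1
  state 100: A-exp=+1, loops=1, term = A^1 * d^0
  state 101: A-exp=-1, loops=2, term = A^-1 * d^1
  state 110: A-exp=-1, loops=2, term = A^-1 * d^1
  state 111: A-exp=-3, loops=3, term = A^-3 * d^2
Collect the terms by A-exponent (count of states per loop number):
Powers of d = -A^2 - A^-2: d^2 = A^4 + 2 + A^-4.
  A^3 * (d) = -A^5 - A
  A^1 * (3) = 3*A
  A^-1 * (3*d) = -3*A - 3*A^-3
  A^-3 * (d^2) = A + 2*A^-3 + A^-7
Summing the groups: <K> = -A^5 - A^-3 + A^-7
Normalise by the writhe: (-A^3)^(-w) = (-A^3)^(-3) = -A^-9, so f(A) = -A^-9 * <K> = A^-4 + A^-12 - A^-16.
Substitute A = t^(-1/4), i.e. A^e → t^(-e/4): V(t) = -t^4 + t^3 + t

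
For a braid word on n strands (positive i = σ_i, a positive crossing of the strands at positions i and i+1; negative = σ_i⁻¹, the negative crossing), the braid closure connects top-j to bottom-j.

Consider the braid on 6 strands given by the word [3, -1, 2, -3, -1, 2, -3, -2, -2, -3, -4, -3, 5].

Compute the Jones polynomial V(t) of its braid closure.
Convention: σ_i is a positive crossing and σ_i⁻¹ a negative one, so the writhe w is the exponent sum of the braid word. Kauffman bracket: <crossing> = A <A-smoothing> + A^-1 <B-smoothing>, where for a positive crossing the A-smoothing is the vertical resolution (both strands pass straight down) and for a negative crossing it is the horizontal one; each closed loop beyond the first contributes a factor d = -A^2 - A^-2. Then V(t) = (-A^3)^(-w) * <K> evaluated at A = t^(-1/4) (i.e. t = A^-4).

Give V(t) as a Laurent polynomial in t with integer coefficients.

2*t^-1 - 3*t^-2 + 4*t^-3 - 4*t^-4 + 4*t^-5 - 3*t^-6 + 2*t^-7 - t^-8

Derivation:
The presented braid s3 s1^-1 s2 s3^-1 s1^-1 s2 s3^-1 s2^-1 s2^-1 s3^-1 s4^-1 s3^-1 s5 on 6 strands reduces by inverse Markov moves (closure unchanged at each step):
  Destabilize: the word has the form β·s5 where s5 occurs only as the final letter (β ∈ B_5); drop it and the last strand → 5 strands.
  Deconjugate: the word is γ·β·γ⁻¹ with γ = s3 (prefix) and γ⁻¹ = s3^-1 (suffix); strip both.
  Destabilize: the word has the form β·s4^-1 where s4^-1 occurs only as the final letter (β ∈ B_4); drop it and the last strand → 4 strands.
Reduced to β = s1^-1 s2 s3^-1 s1^-1 s2 s3^-1 s2^-1 s2^-1 s3^-1 on 4 strands, 9 crossings.
Compute on β:
Braid: s1^-1 s2 s3^-1 s1^-1 s2 s3^-1 s2^-1 s2^-1 s3^-1 on 4 strands, 9 crossings.
Writhe w = (#positive) - (#negative) = 2 - 7 = -5.
State-sum expansion of <K>. There are 2^9 = 512 states.
For each crossing: s=0 is the vertical smoothing, s=1 horizontal. Crossing k contributes A^(sign_k * (1 - 2*s_k)); loop factor d = -A^2 - A^-2.
Tabulate the states by total A-exponent and number of loops L (A-exp: L × count):
  A^9: L=5 ×1
  A^7: L=4 ×9
  A^5: L=3 ×33, L=5 ×3
  A^3: L=2 ×59, L=4 ×25
  A^1: L=1 ×42, L=3 ×80, L=5 ×4
  A^-1: L=2 ×93, L=4 ×33
  A^-3: L=1 ×19, L=3 ×58, L=5 ×7
  A^-5: L=2 ×19, L=4 ×16, L=6 ×1
  A^-7: L=3 ×7, L=5 ×2
  A^-9: L=4 ×1
Each group contributes A^e * Σ count * d^(L-1):
Powers of d = -A^2 - A^-2: d^2 = A^4 + 2 + A^-4; d^3 = -A^6 - 3*A^2 - 3*A^-2 - A^-6; d^4 = A^8 + 4*A^4 + 6 + 4*A^-4 + A^-8; d^5 = -A^10 - 5*A^6 - 10*A^2 - 10*A^-2 - 5*A^-6 - A^-10.
  A^9 * (d^4) = A^17 + 4*A^13 + 6*A^9 + 4*A^5 + A
  A^7 * (9*d^3) = -9*A^13 - 27*A^9 - 27*A^5 - 9*A
  A^5 * (33*d^2 + 3*d^4) = 3*A^13 + 45*A^9 + 84*A^5 + 45*A + 3*A^-3
  A^3 * (59*d + 25*d^3) = -25*A^9 - 134*A^5 - 134*A - 25*A^-3
  A^1 * (42 + 80*d^2 + 4*d^4) = 4*A^9 + 96*A^5 + 226*A + 96*A^-3 + 4*A^-7
  A^-1 * (93*d + 33*d^3) = -33*A^5 - 192*A - 192*A^-3 - 33*A^-7
  A^-3 * (19 + 58*d^2 + 7*d^4) = 7*A^5 + 86*A + 177*A^-3 + 86*A^-7 + 7*A^-11
  A^-5 * (19*d + 16*d^3 + d^5) = -A^5 - 21*A - 77*A^-3 - 77*A^-7 - 21*A^-11 - A^-15
  A^-7 * (7*d^2 + 2*d^4) = 2*A + 15*A^-3 + 26*A^-7 + 15*A^-11 + 2*A^-15
  A^-9 * (d^3) = -A^-3 - 3*A^-7 - 3*A^-11 - A^-15
Summing the groups: <K> = A^17 - 2*A^13 + 3*A^9 - 4*A^5 + 4*A - 4*A^-3 + 3*A^-7 - 2*A^-11
Normalise by the writhe: (-A^3)^(-w) = (-A^3)^(5) = -A^15, so f(A) = -A^15 * <K> = -A^32 + 2*A^28 - 3*A^24 + 4*A^20 - 4*A^16 + 4*A^12 - 3*A^8 + 2*A^4.
Substitute A = t^(-1/4), i.e. A^e → t^(-e/4): V(t) = 2*t^-1 - 3*t^-2 + 4*t^-3 - 4*t^-4 + 4*t^-5 - 3*t^-6 + 2*t^-7 - t^-8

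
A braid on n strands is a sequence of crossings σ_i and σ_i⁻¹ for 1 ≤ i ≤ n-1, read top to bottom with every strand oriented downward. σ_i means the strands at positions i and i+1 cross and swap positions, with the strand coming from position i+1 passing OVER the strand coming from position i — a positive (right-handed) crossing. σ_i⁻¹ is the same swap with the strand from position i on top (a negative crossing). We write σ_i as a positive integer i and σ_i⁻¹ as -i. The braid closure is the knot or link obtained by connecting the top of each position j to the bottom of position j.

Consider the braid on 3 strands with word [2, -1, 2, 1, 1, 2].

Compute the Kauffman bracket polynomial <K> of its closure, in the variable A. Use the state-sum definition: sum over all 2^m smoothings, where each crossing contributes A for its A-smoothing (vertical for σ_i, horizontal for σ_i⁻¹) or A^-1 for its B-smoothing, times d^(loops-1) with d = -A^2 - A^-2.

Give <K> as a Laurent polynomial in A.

A^8 - A^4 + 2 - A^-4 + A^-8 - A^-12

Derivation:
Braid: s2 s1^-1 s2 s1 s1 s2 on 3 strands, 6 crossings.
Writhe w = (#positive) - (#negative) = 5 - 1 = 4.
Computing the Kauffman bracket via state sum. There are 2^6 = 64 states.
Each crossing splits two ways (0=vertical, 1=horizontal). The state's weight is A^(#A-smoothings - #B-smoothings) * d^(loops - 1).
Tabulate the states by total A-exponent and number of loops L (A-exp: L × count):
  A^6: L=2 ×1
  A^4: L=1 ×3, L=3 ×3
  A^2: L=2 ×14, L=4 ×1
  A^0: L=1 ×10, L=3 ×10
  A^-2: L=2 ×13, L=4 ×2
  A^-4: L=3 ×6
  A^-6: L=4 ×1
Each group contributes A^e * Σ count * d^(L-1):
Powers of d = -A^2 - A^-2: d^2 = A^4 + 2 + A^-4; d^3 = -A^6 - 3*A^2 - 3*A^-2 - A^-6.
  A^6 * (d) = -A^8 - A^4
  A^4 * (3 + 3*d^2) = 3*A^8 + 9*A^4 + 3
  A^2 * (14*d + d^3) = -A^8 - 17*A^4 - 17 - A^-4
  A^0 * (10 + 10*d^2) = 10*A^4 + 30 + 10*A^-4
  A^-2 * (13*d + 2*d^3) = -2*A^4 - 19 - 19*A^-4 - 2*A^-8
  A^-4 * (6*d^2) = 6 + 12*A^-4 + 6*A^-8
  A^-6 * (d^3) = -1 - 3*A^-4 - 3*A^-8 - A^-12
Summing the groups: <K> = A^8 - A^4 + 2 - A^-4 + A^-8 - A^-12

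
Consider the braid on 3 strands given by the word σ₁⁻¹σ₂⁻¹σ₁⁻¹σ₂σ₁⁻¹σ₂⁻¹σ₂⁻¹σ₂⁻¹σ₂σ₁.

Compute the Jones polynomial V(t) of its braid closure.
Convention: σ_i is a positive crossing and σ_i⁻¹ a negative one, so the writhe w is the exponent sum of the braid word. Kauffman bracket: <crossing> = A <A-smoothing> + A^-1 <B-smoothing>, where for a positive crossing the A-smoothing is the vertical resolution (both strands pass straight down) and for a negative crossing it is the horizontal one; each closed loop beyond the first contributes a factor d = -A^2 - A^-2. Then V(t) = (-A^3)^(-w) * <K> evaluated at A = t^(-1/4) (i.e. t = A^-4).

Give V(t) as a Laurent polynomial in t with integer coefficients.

t^-1 - t^-2 + 2*t^-3 - t^-4 + t^-5 - t^-6

Derivation:
The presented braid s1^-1 s2^-1 s1^-1 s2 s1^-1 s2^-1 s2^-1 s2^-1 s2 s1 on 3 strands reduces by inverse Markov moves (closure unchanged at each step):
  Deconjugate: the word is γ·β·γ⁻¹ with γ = s1^-1 (prefix) and γ⁻¹ = s1 (suffix); strip both.
  Deconjugate: the word is γ·β·γ⁻¹ with γ = s2^-1 (prefix) and γ⁻¹ = s2 (suffix); strip both.
Reduced to β = s1^-1 s2 s1^-1 s2^-1 s2^-1 s2^-1 on 3 strands, 6 crossings.
Compute on β:
Braid: s1^-1 s2 s1^-1 s2^-1 s2^-1 s2^-1 on 3 strands, 6 crossings.
Writhe w = (#positive) - (#negative) = 1 - 5 = -4.
Enumerate smoothing states for the bracket polynomial. There are 2^6 = 64 states.
Each crossing splits two ways (0=vertical, 1=horizontal). The state's weight is A^(#A-smoothings - #B-smoothings) * d^(loops - 1).
Tabulate the states by total A-exponent and number of loops L (A-exp: L × count):
  A^6: L=4 ×1
  A^4: L=3 ×6
  A^2: L=2 ×12, L=4 ×3
  A^0: L=1 ×9, L=3 ×10, L=5 ×1
  A^-2: L=2 ×12, L=4 ×3
  A^-4: L=1 ×2, L=3 ×4
  A^-6: L=2 ×1
Each group contributes A^e * Σ count * d^(L-1):
Powers of d = -A^2 - A^-2: d^2 = A^4 + 2 + A^-4; d^3 = -A^6 - 3*A^2 - 3*A^-2 - A^-6; d^4 = A^8 + 4*A^4 + 6 + 4*A^-4 + A^-8.
  A^6 * (d^3) = -A^12 - 3*A^8 - 3*A^4 - 1
  A^4 * (6*d^2) = 6*A^8 + 12*A^4 + 6
  A^2 * (12*d + 3*d^3) = -3*A^8 - 21*A^4 - 21 - 3*A^-4
  A^0 * (9 + 10*d^2 + d^4) = A^8 + 14*A^4 + 35 + 14*A^-4 + A^-8
  A^-2 * (12*d + 3*d^3) = -3*A^4 - 21 - 21*A^-4 - 3*A^-8
  A^-4 * (2 + 4*d^2) = 4 + 10*A^-4 + 4*A^-8
  A^-6 * (d) = -A^-4 - A^-8
Summing the groups: <K> = -A^12 + A^8 - A^4 + 2 - A^-4 + A^-8
Normalise by the writhe: (-A^3)^(-w) = (-A^3)^(4) = A^12, so f(A) = A^12 * <K> = -A^24 + A^20 - A^16 + 2*A^12 - A^8 + A^4.
Substitute A = t^(-1/4), i.e. A^e → t^(-e/4): V(t) = t^-1 - t^-2 + 2*t^-3 - t^-4 + t^-5 - t^-6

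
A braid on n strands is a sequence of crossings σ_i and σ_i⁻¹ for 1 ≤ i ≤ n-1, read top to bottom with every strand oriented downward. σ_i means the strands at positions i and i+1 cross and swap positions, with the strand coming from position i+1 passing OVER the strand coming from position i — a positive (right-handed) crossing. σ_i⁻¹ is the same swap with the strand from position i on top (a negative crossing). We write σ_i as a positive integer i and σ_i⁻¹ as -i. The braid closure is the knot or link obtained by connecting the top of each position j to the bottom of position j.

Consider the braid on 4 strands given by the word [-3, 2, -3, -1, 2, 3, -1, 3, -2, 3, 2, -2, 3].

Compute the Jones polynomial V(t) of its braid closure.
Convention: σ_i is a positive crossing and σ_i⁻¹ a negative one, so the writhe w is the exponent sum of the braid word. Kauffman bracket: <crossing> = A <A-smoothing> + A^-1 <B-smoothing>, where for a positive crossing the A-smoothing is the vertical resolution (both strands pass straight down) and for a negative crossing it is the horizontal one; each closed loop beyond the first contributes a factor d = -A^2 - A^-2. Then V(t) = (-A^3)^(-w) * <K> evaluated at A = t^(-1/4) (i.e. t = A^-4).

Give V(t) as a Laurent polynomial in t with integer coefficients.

-t^5 + 2*t^4 - 2*t^3 + 3*t^2 - 3*t + 3 - 2*t^-1 + t^-2

Derivation:
The presented braid s3^-1 s2 s3^-1 s1^-1 s2 s3 s1^-1 s3 s2^-1 s3 s2 s2^-1 s3 on 4 strands reduces by inverse Markov moves (closure unchanged at each step):
  Deconjugate: the word is γ·β·γ⁻¹ with γ = s3^-1 s2 (prefix) and γ⁻¹ = s2^-1 s3 (suffix); strip both.
Reduced to β = s3^-1 s1^-1 s2 s3 s1^-1 s3 s2^-1 s3 s2 on 4 strands, 9 crossings.
Compute on β:
Braid: s3^-1 s1^-1 s2 s3 s1^-1 s3 s2^-1 s3 s2 on 4 strands, 9 crossings.
Writhe w = (#positive) - (#negative) = 5 - 4 = 1.
Computing the Kauffman bracket via state sum. There are 2^9 = 512 states.
Smooth each crossing (0=||, 1=⌣⌢); contribution A^(Σ sign_k(1-2s_k)) * d^(L-1).
Tabulate the states by total A-exponent and number of loops L (A-exp: L × count):
  A^9: L=2 ×1
  A^7: L=1 ×3, L=3 ×6
  A^5: L=2 ×26, L=4 ×10
  A^3: L=1 ×21, L=3 ×58, L=5 ×5
  A^1: L=2 ×86, L=4 ×39, L=6 ×1
  A^-1: L=1 ×35, L=3 ×80, L=5 ×11
  A^-3: L=2 ×53, L=4 ×30, L=6 ×1
  A^-5: L=3 ×32, L=5 ×4
  A^-7: L=4 ×9
  A^-9: L=5 ×1
Each group contributes A^e * Σ count * d^(L-1):
Powers of d = -A^2 - A^-2: d^2 = A^4 + 2 + A^-4; d^3 = -A^6 - 3*A^2 - 3*A^-2 - A^-6; d^4 = A^8 + 4*A^4 + 6 + 4*A^-4 + A^-8; d^5 = -A^10 - 5*A^6 - 10*A^2 - 10*A^-2 - 5*A^-6 - A^-10.
  A^9 * (d) = -A^11 - A^7
  A^7 * (3 + 6*d^2) = 6*A^11 + 15*A^7 + 6*A^3
  A^5 * (26*d + 10*d^3) = -10*A^11 - 56*A^7 - 56*A^3 - 10*A^-1
  A^3 * (21 + 58*d^2 + 5*d^4) = 5*A^11 + 78*A^7 + 167*A^3 + 78*A^-1 + 5*A^-5
  A^1 * (86*d + 39*d^3 + d^5) = -A^11 - 44*A^7 - 213*A^3 - 213*A^-1 - 44*A^-5 - A^-9
  A^-1 * (35 + 80*d^2 + 11*d^4) = 11*A^7 + 124*A^3 + 261*A^-1 + 124*A^-5 + 11*A^-9
  A^-3 * (53*d + 30*d^3 + d^5) = -A^7 - 35*A^3 - 153*A^-1 - 153*A^-5 - 35*A^-9 - A^-13
  A^-5 * (32*d^2 + 4*d^4) = 4*A^3 + 48*A^-1 + 88*A^-5 + 48*A^-9 + 4*A^-13
  A^-7 * (9*d^3) = -9*A^-1 - 27*A^-5 - 27*A^-9 - 9*A^-13
  A^-9 * (d^4) = A^-1 + 4*A^-5 + 6*A^-9 + 4*A^-13 + A^-17
Summing the groups: <K> = -A^11 + 2*A^7 - 3*A^3 + 3*A^-1 - 3*A^-5 + 2*A^-9 - 2*A^-13 + A^-17
Normalise by the writhe: (-A^3)^(-w) = (-A^3)^(-1) = -A^-3, so f(A) = -A^-3 * <K> = A^8 - 2*A^4 + 3 - 3*A^-4 + 3*A^-8 - 2*A^-12 + 2*A^-16 - A^-20.
Substitute A = t^(-1/4), i.e. A^e → t^(-e/4): V(t) = -t^5 + 2*t^4 - 2*t^3 + 3*t^2 - 3*t + 3 - 2*t^-1 + t^-2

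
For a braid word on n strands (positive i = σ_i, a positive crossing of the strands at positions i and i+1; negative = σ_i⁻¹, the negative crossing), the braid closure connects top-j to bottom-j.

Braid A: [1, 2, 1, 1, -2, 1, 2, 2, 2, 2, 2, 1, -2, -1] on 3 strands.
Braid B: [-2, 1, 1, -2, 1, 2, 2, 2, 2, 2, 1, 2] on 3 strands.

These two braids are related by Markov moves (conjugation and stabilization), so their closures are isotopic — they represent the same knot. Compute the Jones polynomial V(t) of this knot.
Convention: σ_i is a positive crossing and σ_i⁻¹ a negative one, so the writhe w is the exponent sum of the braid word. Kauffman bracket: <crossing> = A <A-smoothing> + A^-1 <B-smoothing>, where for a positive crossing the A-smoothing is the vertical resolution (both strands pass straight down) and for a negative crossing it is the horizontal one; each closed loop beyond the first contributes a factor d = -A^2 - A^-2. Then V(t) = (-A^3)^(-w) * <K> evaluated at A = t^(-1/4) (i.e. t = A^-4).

-t^12 + 2*t^11 - 4*t^10 + 5*t^9 - 5*t^8 + 5*t^7 - 4*t^6 + 3*t^5 - t^4 + t^3

Derivation:
Markov-equivalent braids have isotopic closures, hence identical knot invariants. Strip the Markov moves from each word to reach a common short braid β, then compute V(t) once on β.
Braid A: s1 s2 s1 s1 s2^-1 s1 s2 s2 s2 s2 s2 s1 s2^-1 s1^-1 on 3 strands reduces by inverse Markov moves (closure unchanged at each step):
  Deconjugate: the word is γ·β·γ⁻¹ with γ = s1 s2 (prefix) and γ⁻¹ = s2^-1 s1^-1 (suffix); strip both.
Reduced to β = s1 s1 s2^-1 s1 s2 s2 s2 s2 s2 s1 on 3 strands, 10 crossings.
Braid B: s2^-1 s1 s1 s2^-1 s1 s2 s2 s2 s2 s2 s1 s2 on 3 strands reduces by inverse Markov moves (closure unchanged at each step):
  Deconjugate: the word is γ·β·γ⁻¹ with γ = s2^-1 (prefix) and γ⁻¹ = s2 (suffix); strip both.
Reduced to β = s1 s1 s2^-1 s1 s2 s2 s2 s2 s2 s1 on 3 strands, 10 crossings.
Both give the same β = s1 s1 s2^-1 s1 s2 s2 s2 s2 s2 s1 on 3 strands, so one state sum suffices:
Braid: s1 s1 s2^-1 s1 s2 s2 s2 s2 s2 s1 on 3 strands, 10 crossings.
Writhe w = (#positive) - (#negative) = 9 - 1 = 8.
State-sum expansion of <K>. There are 2^10 = 1024 states.
Smooth each crossing (0=||, 1=⌣⌢); contribution A^(Σ sign_k(1-2s_k)) * d^(L-1).
Tabulate the states by total A-exponent and number of loops L (A-exp: L × count):
  A^10: L=2 ×1
  A^8: L=1 ×4, L=3 ×6
  A^6: L=2 ×35, L=4 ×10
  A^4: L=1 ×35, L=3 ×75, L=5 ×10
  A^2: L=2 ×115, L=4 ×90, L=6 ×5
  A^0: L=3 ×185, L=5 ×66, L=7 ×1
  A^-2: L=4 ×180, L=6 ×30
  A^-4: L=5 ×112, L=7 ×8
  A^-6: L=6 ×44, L=8 ×1
  A^-8: L=7 ×10
  A^-10: L=8 ×1
Each group contributes A^e * Σ count * d^(L-1):
Powers of d = -A^2 - A^-2: d^2 = A^4 + 2 + A^-4; d^3 = -A^6 - 3*A^2 - 3*A^-2 - A^-6; d^4 = A^8 + 4*A^4 + 6 + 4*A^-4 + A^-8; d^5 = -A^10 - 5*A^6 - 10*A^2 - 10*A^-2 - 5*A^-6 - A^-10; d^6 = A^12 + 6*A^8 + 15*A^4 + 20 + 15*A^-4 + 6*A^-8 + A^-12; d^7 = -A^14 - 7*A^10 - 21*A^6 - 35*A^2 - 35*A^-2 - 21*A^-6 - 7*A^-10 - A^-14.
  A^10 * (d) = -A^12 - A^8
  A^8 * (4 + 6*d^2) = 6*A^12 + 16*A^8 + 6*A^4
  A^6 * (35*d + 10*d^3) = -10*A^12 - 65*A^8 - 65*A^4 - 10
  A^4 * (35 + 75*d^2 + 10*d^4) = 10*A^12 + 115*A^8 + 245*A^4 + 115 + 10*A^-4
  A^2 * (115*d + 90*d^3 + 5*d^5) = -5*A^12 - 115*A^8 - 435*A^4 - 435 - 115*A^-4 - 5*A^-8
  A^0 * (185*d^2 + 66*d^4 + d^6) = A^12 + 72*A^8 + 464*A^4 + 786 + 464*A^-4 + 72*A^-8 + A^-12
  A^-2 * (180*d^3 + 30*d^5) = -30*A^8 - 330*A^4 - 840 - 840*A^-4 - 330*A^-8 - 30*A^-12
  A^-4 * (112*d^4 + 8*d^6) = 8*A^8 + 160*A^4 + 568 + 832*A^-4 + 568*A^-8 + 160*A^-12 + 8*A^-16
  A^-6 * (44*d^5 + d^7) = -A^8 - 51*A^4 - 241 - 475*A^-4 - 475*A^-8 - 241*A^-12 - 51*A^-16 - A^-20
  A^-8 * (10*d^6) = 10*A^4 + 60 + 150*A^-4 + 200*A^-8 + 150*A^-12 + 60*A^-16 + 10*A^-20
  A^-10 * (d^7) = -A^4 - 7 - 21*A^-4 - 35*A^-8 - 35*A^-12 - 21*A^-16 - 7*A^-20 - A^-24
Summing the groups: <K> = A^12 - A^8 + 3*A^4 - 4 + 5*A^-4 - 5*A^-8 + 5*A^-12 - 4*A^-16 + 2*A^-20 - A^-24
Normalise by the writhe: (-A^3)^(-w) = (-A^3)^(-8) = A^-24, so f(A) = A^-24 * <K> = A^-12 - A^-16 + 3*A^-20 - 4*A^-24 + 5*A^-28 - 5*A^-32 + 5*A^-36 - 4*A^-40 + 2*A^-44 - A^-48.
Substitute A = t^(-1/4), i.e. A^e → t^(-e/4): V(t) = -t^12 + 2*t^11 - 4*t^10 + 5*t^9 - 5*t^8 + 5*t^7 - 4*t^6 + 3*t^5 - t^4 + t^3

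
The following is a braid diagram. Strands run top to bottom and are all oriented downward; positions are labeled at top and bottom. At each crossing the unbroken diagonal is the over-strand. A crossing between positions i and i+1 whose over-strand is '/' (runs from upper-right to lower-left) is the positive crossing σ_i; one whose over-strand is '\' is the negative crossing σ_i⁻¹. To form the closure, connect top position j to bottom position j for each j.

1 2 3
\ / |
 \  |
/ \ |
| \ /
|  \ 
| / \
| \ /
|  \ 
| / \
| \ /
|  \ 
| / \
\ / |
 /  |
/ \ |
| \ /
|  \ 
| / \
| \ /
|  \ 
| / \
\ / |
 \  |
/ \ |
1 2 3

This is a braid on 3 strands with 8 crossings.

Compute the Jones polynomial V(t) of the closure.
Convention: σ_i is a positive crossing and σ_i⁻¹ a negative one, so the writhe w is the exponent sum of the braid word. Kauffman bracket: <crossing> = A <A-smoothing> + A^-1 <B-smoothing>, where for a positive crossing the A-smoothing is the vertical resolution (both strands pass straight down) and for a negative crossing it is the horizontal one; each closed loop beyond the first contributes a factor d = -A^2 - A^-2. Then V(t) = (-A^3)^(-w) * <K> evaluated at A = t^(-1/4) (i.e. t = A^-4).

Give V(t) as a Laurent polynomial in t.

Reading the diagram top to bottom ('/'-over between positions i,i+1 = s_i, '\'-over = s_i^-1): braid word = s1^-1 s2^-1 s2^-1 s2^-1 s1 s2^-1 s2^-1 s1^-1.
Braid: s1^-1 s2^-1 s2^-1 s2^-1 s1 s2^-1 s2^-1 s1^-1 on 3 strands, 8 crossings.
Writhe w = (#positive) - (#negative) = 1 - 7 = -6.
State-sum expansion of <K>. There are 2^8 = 256 states.
Each crossing splits two ways (0=vertical, 1=horizontal). The state's weight is A^(#A-smoothings - #B-smoothings) * d^(loops - 1).
Tabulate the states by total A-exponent and number of loops L (A-exp: L × count):
  A^8: L=6 ×1
  A^6: L=5 ×8
  A^4: L=4 ×27, L=6 ×1
  A^2: L=3 ×49, L=5 ×7
  A^0: L=2 ×49, L=4 ×21
  A^-2: L=1 ×22, L=3 ×34
  A^-4: L=2 ×27, L=4 ×1
  A^-6: L=1 ×5, L=3 ×3
  A^-8: L=2 ×1
Each group contributes A^e * Σ count * d^(L-1):
Powers of d = -A^2 - A^-2: d^2 = A^4 + 2 + A^-4; d^3 = -A^6 - 3*A^2 - 3*A^-2 - A^-6; d^4 = A^8 + 4*A^4 + 6 + 4*A^-4 + A^-8; d^5 = -A^10 - 5*A^6 - 10*A^2 - 10*A^-2 - 5*A^-6 - A^-10.
  A^8 * (d^5) = -A^18 - 5*A^14 - 10*A^10 - 10*A^6 - 5*A^2 - A^-2
  A^6 * (8*d^4) = 8*A^14 + 32*A^10 + 48*A^6 + 32*A^2 + 8*A^-2
  A^4 * (27*d^3 + d^5) = -A^14 - 32*A^10 - 91*A^6 - 91*A^2 - 32*A^-2 - A^-6
  A^2 * (49*d^2 + 7*d^4) = 7*A^10 + 77*A^6 + 140*A^2 + 77*A^-2 + 7*A^-6
  A^0 * (49*d + 21*d^3) = -21*A^6 - 112*A^2 - 112*A^-2 - 21*A^-6
  A^-2 * (22 + 34*d^2) = 34*A^2 + 90*A^-2 + 34*A^-6
  A^-4 * (27*d + d^3) = -A^2 - 30*A^-2 - 30*A^-6 - A^-10
  A^-6 * (5 + 3*d^2) = 3*A^-2 + 11*A^-6 + 3*A^-10
  A^-8 * (d) = -A^-6 - A^-10
Summing the groups: <K> = -A^18 + 2*A^14 - 3*A^10 + 3*A^6 - 3*A^2 + 3*A^-2 - A^-6 + A^-10
Normalise by the writhe: (-A^3)^(-w) = (-A^3)^(6) = A^18, so f(A) = A^18 * <K> = -A^36 + 2*A^32 - 3*A^28 + 3*A^24 - 3*A^20 + 3*A^16 - A^12 + A^8.
Substitute A = t^(-1/4), i.e. A^e → t^(-e/4): V(t) = t^-2 - t^-3 + 3*t^-4 - 3*t^-5 + 3*t^-6 - 3*t^-7 + 2*t^-8 - t^-9

Answer: t^-2 - t^-3 + 3*t^-4 - 3*t^-5 + 3*t^-6 - 3*t^-7 + 2*t^-8 - t^-9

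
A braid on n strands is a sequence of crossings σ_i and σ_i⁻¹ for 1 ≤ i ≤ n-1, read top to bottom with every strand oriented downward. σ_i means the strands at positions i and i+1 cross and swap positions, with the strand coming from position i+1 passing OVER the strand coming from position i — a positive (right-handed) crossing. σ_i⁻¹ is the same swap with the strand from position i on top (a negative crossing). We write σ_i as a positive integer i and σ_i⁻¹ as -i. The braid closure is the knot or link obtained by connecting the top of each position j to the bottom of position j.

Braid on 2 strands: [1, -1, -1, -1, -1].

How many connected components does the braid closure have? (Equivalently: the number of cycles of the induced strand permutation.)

Track the strand permutation on 2 strands, starting from identity.
  step 1: s1 swaps positions 1,2 -> [2 1]
  step 2: s1^-1 swaps positions 1,2 -> [1 2]
  step 3: s1^-1 swaps positions 1,2 -> [2 1]
  step 4: s1^-1 swaps positions 1,2 -> [1 2]
  step 5: s1^-1 swaps positions 1,2 -> [2 1]
Final permutation (position -> original strand): [2 1]
Closure components = cycle count of this permutation = 1.

Answer: 1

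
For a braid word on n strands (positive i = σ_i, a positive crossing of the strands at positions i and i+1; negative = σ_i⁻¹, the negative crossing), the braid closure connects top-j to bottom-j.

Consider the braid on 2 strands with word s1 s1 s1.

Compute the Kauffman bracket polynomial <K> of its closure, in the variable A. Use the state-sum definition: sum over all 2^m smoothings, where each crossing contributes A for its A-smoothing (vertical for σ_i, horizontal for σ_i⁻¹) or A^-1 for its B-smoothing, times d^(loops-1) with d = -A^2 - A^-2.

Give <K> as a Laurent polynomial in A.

Braid: s1 s1 s1 on 2 strands, 3 crossings.
Writhe w = (#positive) - (#negative) = 3 - 0 = 3.
State-sum expansion of <K>. There are 2^3 = 8 states.
Each crossing splits two ways (0=vertical, 1=horizontal). The state's weight is A^(#A-smoothings - #B-smoothings) * d^(loops - 1).
  state 000: A-exp=+3, loops=2, term = A^3 * d^1
  state 001: A-exp=+1, loops=1, term = A^1 * d^0
  state 010: A-exp=+1, loops=1, term = A^1 * d^0
  state 011: A-exp=-1, loops=2, term = A^-1 * d^1
  state 100: A-exp=+1, loops=1, term = A^1 * d^0
  state 101: A-exp=-1, loops=2, term = A^-1 * d^1
  state 110: A-exp=-1, loops=2, term = A^-1 * d^1
  state 111: A-exp=-3, loops=3, term = A^-3 * d^2
Collect the terms by A-exponent (count of states per loop number):
Powers of d = -A^2 - A^-2: d^2 = A^4 + 2 + A^-4.
  A^3 * (d) = -A^5 - A
  A^1 * (3) = 3*A
  A^-1 * (3*d) = -3*A - 3*A^-3
  A^-3 * (d^2) = A + 2*A^-3 + A^-7
Summing the groups: <K> = -A^5 - A^-3 + A^-7

Answer: -A^5 - A^-3 + A^-7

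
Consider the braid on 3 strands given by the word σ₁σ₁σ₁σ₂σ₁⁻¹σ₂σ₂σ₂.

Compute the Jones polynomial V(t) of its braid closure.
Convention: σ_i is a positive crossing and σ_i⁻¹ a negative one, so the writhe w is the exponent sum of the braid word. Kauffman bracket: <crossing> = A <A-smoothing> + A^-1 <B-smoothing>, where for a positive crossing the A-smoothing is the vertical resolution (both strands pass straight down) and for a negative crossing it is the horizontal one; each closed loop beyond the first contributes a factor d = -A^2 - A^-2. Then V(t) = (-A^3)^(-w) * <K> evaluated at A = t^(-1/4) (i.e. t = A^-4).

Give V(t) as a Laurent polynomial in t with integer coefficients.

-t^9 + 2*t^8 - 3*t^7 + 3*t^6 - 3*t^5 + 3*t^4 - t^3 + t^2

Derivation:
Braid: s1 s1 s1 s2 s1^-1 s2 s2 s2 on 3 strands, 8 crossings.
Writhe w = (#positive) - (#negative) = 7 - 1 = 6.
Enumerate smoothing states for the bracket polynomial. There are 2^8 = 256 states.
Each crossing splits two ways (0=vertical, 1=horizontal). The state's weight is A^(#A-smoothings - #B-smoothings) * d^(loops - 1).
Tabulate the states by total A-exponent and number of loops L (A-exp: L × count):
  A^8: L=2 ×1
  A^6: L=1 ×4, L=3 ×4
  A^4: L=2 ×25, L=4 ×3
  A^2: L=1 ×21, L=3 ×34, L=5 ×1
  A^0: L=2 ×48, L=4 ×22
  A^-2: L=3 ×49, L=5 ×7
  A^-4: L=4 ×27, L=6 ×1
  A^-6: L=5 ×8
  A^-8: L=6 ×1
Each group contributes A^e * Σ count * d^(L-1):
Powers of d = -A^2 - A^-2: d^2 = A^4 + 2 + A^-4; d^3 = -A^6 - 3*A^2 - 3*A^-2 - A^-6; d^4 = A^8 + 4*A^4 + 6 + 4*A^-4 + A^-8; d^5 = -A^10 - 5*A^6 - 10*A^2 - 10*A^-2 - 5*A^-6 - A^-10.
  A^8 * (d) = -A^10 - A^6
  A^6 * (4 + 4*d^2) = 4*A^10 + 12*A^6 + 4*A^2
  A^4 * (25*d + 3*d^3) = -3*A^10 - 34*A^6 - 34*A^2 - 3*A^-2
  A^2 * (21 + 34*d^2 + d^4) = A^10 + 38*A^6 + 95*A^2 + 38*A^-2 + A^-6
  A^0 * (48*d + 22*d^3) = -22*A^6 - 114*A^2 - 114*A^-2 - 22*A^-6
  A^-2 * (49*d^2 + 7*d^4) = 7*A^6 + 77*A^2 + 140*A^-2 + 77*A^-6 + 7*A^-10
  A^-4 * (27*d^3 + d^5) = -A^6 - 32*A^2 - 91*A^-2 - 91*A^-6 - 32*A^-10 - A^-14
  A^-6 * (8*d^4) = 8*A^2 + 32*A^-2 + 48*A^-6 + 32*A^-10 + 8*A^-14
  A^-8 * (d^5) = -A^2 - 5*A^-2 - 10*A^-6 - 10*A^-10 - 5*A^-14 - A^-18
Summing the groups: <K> = A^10 - A^6 + 3*A^2 - 3*A^-2 + 3*A^-6 - 3*A^-10 + 2*A^-14 - A^-18
Normalise by the writhe: (-A^3)^(-w) = (-A^3)^(-6) = A^-18, so f(A) = A^-18 * <K> = A^-8 - A^-12 + 3*A^-16 - 3*A^-20 + 3*A^-24 - 3*A^-28 + 2*A^-32 - A^-36.
Substitute A = t^(-1/4), i.e. A^e → t^(-e/4): V(t) = -t^9 + 2*t^8 - 3*t^7 + 3*t^6 - 3*t^5 + 3*t^4 - t^3 + t^2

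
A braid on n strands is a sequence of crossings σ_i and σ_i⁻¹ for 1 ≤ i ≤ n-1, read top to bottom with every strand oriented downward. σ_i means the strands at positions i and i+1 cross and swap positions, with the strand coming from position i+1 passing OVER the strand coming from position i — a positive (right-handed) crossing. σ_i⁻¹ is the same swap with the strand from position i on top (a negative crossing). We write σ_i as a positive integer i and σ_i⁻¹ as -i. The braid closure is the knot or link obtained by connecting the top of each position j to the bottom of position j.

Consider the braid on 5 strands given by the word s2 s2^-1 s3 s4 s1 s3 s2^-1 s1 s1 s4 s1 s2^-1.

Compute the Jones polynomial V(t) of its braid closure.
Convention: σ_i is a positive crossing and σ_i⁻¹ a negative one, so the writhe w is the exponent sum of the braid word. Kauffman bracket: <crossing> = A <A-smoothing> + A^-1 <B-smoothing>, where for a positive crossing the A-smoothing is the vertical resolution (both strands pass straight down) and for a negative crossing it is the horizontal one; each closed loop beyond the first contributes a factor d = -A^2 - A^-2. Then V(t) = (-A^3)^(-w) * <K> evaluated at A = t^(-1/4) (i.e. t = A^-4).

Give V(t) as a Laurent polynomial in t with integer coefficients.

-t^9 + 3*t^8 - 4*t^7 + 5*t^6 - 6*t^5 + 5*t^4 - 4*t^3 + 3*t^2 - t + 1

Derivation:
The presented braid s2 s2^-1 s3 s4 s1 s3 s2^-1 s1 s1 s4 s1 s2^-1 on 5 strands reduces by inverse Markov moves (closure unchanged at each step):
  Deconjugate: the word is γ·β·γ⁻¹ with γ = s2 (prefix) and γ⁻¹ = s2^-1 (suffix); strip both.
Reduced to β = s2^-1 s3 s4 s1 s3 s2^-1 s1 s1 s4 s1 on 5 strands, 10 crossings.
Compute on β:
Braid: s2^-1 s3 s4 s1 s3 s2^-1 s1 s1 s4 s1 on 5 strands, 10 crossings.
Writhe w = (#positive) - (#negative) = 8 - 2 = 6.
State-sum expansion of <K>. There are 2^10 = 1024 states.
Smooth each crossing (0=||, 1=⌣⌢); contribution A^(Σ sign_k(1-2s_k)) * d^(L-1).
Tabulate the states by total A-exponent and number of loops L (A-exp: L × count):
  A^10: L=5 ×1
  A^8: L=4 ×10
  A^6: L=3 ×39, L=5 ×6
  A^4: L=2 ×68, L=4 ×51, L=6 ×1
  A^2: L=1 ×44, L=3 ×139, L=5 ×27
  A^0: L=2 ×126, L=4 ×118, L=6 ×8
  A^-2: L=1 ×11, L=3 ×140, L=5 ×58, L=7 ×1
  A^-4: L=2 ×19, L=4 ×85, L=6 ×16
  A^-6: L=3 ×15, L=5 ×28, L=7 ×2
  A^-8: L=4 ×6, L=6 ×4
  A^-10: L=5 ×1
Each group contributes A^e * Σ count * d^(L-1):
Powers of d = -A^2 - A^-2: d^2 = A^4 + 2 + A^-4; d^3 = -A^6 - 3*A^2 - 3*A^-2 - A^-6; d^4 = A^8 + 4*A^4 + 6 + 4*A^-4 + A^-8; d^5 = -A^10 - 5*A^6 - 10*A^2 - 10*A^-2 - 5*A^-6 - A^-10; d^6 = A^12 + 6*A^8 + 15*A^4 + 20 + 15*A^-4 + 6*A^-8 + A^-12.
  A^10 * (d^4) = A^18 + 4*A^14 + 6*A^10 + 4*A^6 + A^2
  A^8 * (10*d^3) = -10*A^14 - 30*A^10 - 30*A^6 - 10*A^2
  A^6 * (39*d^2 + 6*d^4) = 6*A^14 + 63*A^10 + 114*A^6 + 63*A^2 + 6*A^-2
  A^4 * (68*d + 51*d^3 + d^5) = -A^14 - 56*A^10 - 231*A^6 - 231*A^2 - 56*A^-2 - A^-6
  A^2 * (44 + 139*d^2 + 27*d^4) = 27*A^10 + 247*A^6 + 484*A^2 + 247*A^-2 + 27*A^-6
  A^0 * (126*d + 118*d^3 + 8*d^5) = -8*A^10 - 158*A^6 - 560*A^2 - 560*A^-2 - 158*A^-6 - 8*A^-10
  A^-2 * (11 + 140*d^2 + 58*d^4 + d^6) = A^10 + 64*A^6 + 387*A^2 + 659*A^-2 + 387*A^-6 + 64*A^-10 + A^-14
  A^-4 * (19*d + 85*d^3 + 16*d^5) = -16*A^6 - 165*A^2 - 434*A^-2 - 434*A^-6 - 165*A^-10 - 16*A^-14
  A^-6 * (15*d^2 + 28*d^4 + 2*d^6) = 2*A^6 + 40*A^2 + 157*A^-2 + 238*A^-6 + 157*A^-10 + 40*A^-14 + 2*A^-18
  A^-8 * (6*d^3 + 4*d^5) = -4*A^2 - 26*A^-2 - 58*A^-6 - 58*A^-10 - 26*A^-14 - 4*A^-18
  A^-10 * (d^4) = A^-2 + 4*A^-6 + 6*A^-10 + 4*A^-14 + A^-18
Summing the groups: <K> = A^18 - A^14 + 3*A^10 - 4*A^6 + 5*A^2 - 6*A^-2 + 5*A^-6 - 4*A^-10 + 3*A^-14 - A^-18
Normalise by the writhe: (-A^3)^(-w) = (-A^3)^(-6) = A^-18, so f(A) = A^-18 * <K> = 1 - A^-4 + 3*A^-8 - 4*A^-12 + 5*A^-16 - 6*A^-20 + 5*A^-24 - 4*A^-28 + 3*A^-32 - A^-36.
Substitute A = t^(-1/4), i.e. A^e → t^(-e/4): V(t) = -t^9 + 3*t^8 - 4*t^7 + 5*t^6 - 6*t^5 + 5*t^4 - 4*t^3 + 3*t^2 - t + 1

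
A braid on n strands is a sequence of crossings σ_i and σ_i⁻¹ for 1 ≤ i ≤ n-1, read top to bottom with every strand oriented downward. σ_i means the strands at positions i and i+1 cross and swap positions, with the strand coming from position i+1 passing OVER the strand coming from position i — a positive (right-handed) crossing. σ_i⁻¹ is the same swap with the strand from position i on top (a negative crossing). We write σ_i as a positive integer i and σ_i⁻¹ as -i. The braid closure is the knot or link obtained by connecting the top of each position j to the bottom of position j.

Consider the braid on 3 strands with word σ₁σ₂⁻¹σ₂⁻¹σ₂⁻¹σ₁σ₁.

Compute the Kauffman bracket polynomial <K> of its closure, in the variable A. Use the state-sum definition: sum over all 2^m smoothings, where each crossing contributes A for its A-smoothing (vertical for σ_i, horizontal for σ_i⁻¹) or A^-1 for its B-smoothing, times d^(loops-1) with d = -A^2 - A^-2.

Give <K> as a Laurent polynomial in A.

-A^12 + A^8 - A^4 + 3 - A^-4 + A^-8 - A^-12

Derivation:
Braid: s1 s2^-1 s2^-1 s2^-1 s1 s1 on 3 strands, 6 crossings.
Writhe w = (#positive) - (#negative) = 3 - 3 = 0.
Computing the Kauffman bracket via state sum. There are 2^6 = 64 states.
Smooth each crossing (0=||, 1=⌣⌢); contribution A^(Σ sign_k(1-2s_k)) * d^(L-1).
Tabulate the states by total A-exponent and number of loops L (A-exp: L × count):
  A^6: L=4 ×1
  A^4: L=3 ×6
  A^2: L=2 ×12, L=4 ×3
  A^0: L=1 ×9, L=3 ×10, L=5 ×1
  A^-2: L=2 ×12, L=4 ×3
  A^-4: L=3 ×6
  A^-6: L=4 ×1
Each group contributes A^e * Σ count * d^(L-1):
Powers of d = -A^2 - A^-2: d^2 = A^4 + 2 + A^-4; d^3 = -A^6 - 3*A^2 - 3*A^-2 - A^-6; d^4 = A^8 + 4*A^4 + 6 + 4*A^-4 + A^-8.
  A^6 * (d^3) = -A^12 - 3*A^8 - 3*A^4 - 1
  A^4 * (6*d^2) = 6*A^8 + 12*A^4 + 6
  A^2 * (12*d + 3*d^3) = -3*A^8 - 21*A^4 - 21 - 3*A^-4
  A^0 * (9 + 10*d^2 + d^4) = A^8 + 14*A^4 + 35 + 14*A^-4 + A^-8
  A^-2 * (12*d + 3*d^3) = -3*A^4 - 21 - 21*A^-4 - 3*A^-8
  A^-4 * (6*d^2) = 6 + 12*A^-4 + 6*A^-8
  A^-6 * (d^3) = -1 - 3*A^-4 - 3*A^-8 - A^-12
Summing the groups: <K> = -A^12 + A^8 - A^4 + 3 - A^-4 + A^-8 - A^-12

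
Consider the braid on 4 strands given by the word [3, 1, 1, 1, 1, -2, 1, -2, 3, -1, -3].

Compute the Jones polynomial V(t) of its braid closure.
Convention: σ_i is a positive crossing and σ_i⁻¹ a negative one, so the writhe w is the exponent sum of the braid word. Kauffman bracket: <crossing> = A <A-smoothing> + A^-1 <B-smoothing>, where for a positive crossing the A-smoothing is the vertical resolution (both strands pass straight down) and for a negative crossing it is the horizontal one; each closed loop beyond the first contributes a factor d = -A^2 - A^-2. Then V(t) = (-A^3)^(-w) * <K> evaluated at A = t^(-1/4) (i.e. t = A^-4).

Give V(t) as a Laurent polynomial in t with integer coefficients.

The presented braid s3 s1 s1 s1 s1 s2^-1 s1 s2^-1 s3 s1^-1 s3^-1 on 4 strands reduces by inverse Markov moves (closure unchanged at each step):
  Deconjugate: the word is γ·β·γ⁻¹ with γ = s3 s1 (prefix) and γ⁻¹ = s1^-1 s3^-1 (suffix); strip both.
  Destabilize: the word has the form β·s3 where s3 occurs only as the final letter (β ∈ B_3); drop it and the last strand → 3 strands.
Reduced to β = s1 s1 s1 s2^-1 s1 s2^-1 on 3 strands, 6 crossings.
Compute on β:
Braid: s1 s1 s1 s2^-1 s1 s2^-1 on 3 strands, 6 crossings.
Writhe w = (#positive) - (#negative) = 4 - 2 = 2.
State-sum expansion of <K>. There are 2^6 = 64 states.
Smooth each crossing (0=||, 1=⌣⌢); contribution A^(Σ sign_k(1-2s_k)) * d^(L-1).
Tabulate the states by total A-exponent and number of loops L (A-exp: L × count):
  A^6: L=3 ×1
  A^4: L=2 ×6
  A^2: L=1 ×11, L=3 ×4
  A^0: L=2 ×19, L=4 ×1
  A^-2: L=3 ×15
  A^-4: L=4 ×6
  A^-6: L=5 ×1
Each group contributes A^e * Σ count * d^(L-1):
Powers of d = -A^2 - A^-2: d^2 = A^4 + 2 + A^-4; d^3 = -A^6 - 3*A^2 - 3*A^-2 - A^-6; d^4 = A^8 + 4*A^4 + 6 + 4*A^-4 + A^-8.
  A^6 * (d^2) = A^10 + 2*A^6 + A^2
  A^4 * (6*d) = -6*A^6 - 6*A^2
  A^2 * (11 + 4*d^2) = 4*A^6 + 19*A^2 + 4*A^-2
  A^0 * (19*d + d^3) = -A^6 - 22*A^2 - 22*A^-2 - A^-6
  A^-2 * (15*d^2) = 15*A^2 + 30*A^-2 + 15*A^-6
  A^-4 * (6*d^3) = -6*A^2 - 18*A^-2 - 18*A^-6 - 6*A^-10
  A^-6 * (d^4) = A^2 + 4*A^-2 + 6*A^-6 + 4*A^-10 + A^-14
Summing the groups: <K> = A^10 - A^6 + 2*A^2 - 2*A^-2 + 2*A^-6 - 2*A^-10 + A^-14
Normalise by the writhe: (-A^3)^(-w) = (-A^3)^(-2) = A^-6, so f(A) = A^-6 * <K> = A^4 - 1 + 2*A^-4 - 2*A^-8 + 2*A^-12 - 2*A^-16 + A^-20.
Substitute A = t^(-1/4), i.e. A^e → t^(-e/4): V(t) = t^5 - 2*t^4 + 2*t^3 - 2*t^2 + 2*t - 1 + t^-1

Answer: t^5 - 2*t^4 + 2*t^3 - 2*t^2 + 2*t - 1 + t^-1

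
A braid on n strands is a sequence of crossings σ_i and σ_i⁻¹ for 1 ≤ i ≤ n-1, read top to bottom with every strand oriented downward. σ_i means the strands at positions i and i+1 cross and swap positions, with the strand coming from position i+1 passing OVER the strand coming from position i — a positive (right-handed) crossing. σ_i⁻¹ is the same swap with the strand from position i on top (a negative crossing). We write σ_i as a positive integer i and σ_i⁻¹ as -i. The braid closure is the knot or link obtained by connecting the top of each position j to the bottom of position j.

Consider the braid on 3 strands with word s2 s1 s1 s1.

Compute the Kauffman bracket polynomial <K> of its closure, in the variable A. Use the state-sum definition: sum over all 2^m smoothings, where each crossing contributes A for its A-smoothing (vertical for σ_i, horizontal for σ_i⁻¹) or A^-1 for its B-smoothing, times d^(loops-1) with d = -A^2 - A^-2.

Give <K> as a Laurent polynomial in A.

A^8 + 1 - A^-4

Derivation:
Braid: s2 s1 s1 s1 on 3 strands, 4 crossings.
Writhe w = (#positive) - (#negative) = 4 - 0 = 4.
State-sum expansion of <K>. There are 2^4 = 16 states.
Each crossing splits two ways (0=vertical, 1=horizontal). The state's weight is A^(#A-smoothings - #B-smoothings) * d^(loops - 1).
  state 0000: A-exp=+4, loops=3, term = A^4 * d^2
  state 0001: A-exp=+2, loops=2, term = A^2 * d^1
  state 0010: A-exp=+2, loops=2, term = A^2 * d^1
  state 0011: A-exp=+0, loops=3, term = A^0 * d^2
  state 0100: A-exp=+2, loops=2, term = A^2 * d^1
  state 0101: A-exp=+0, loops=3, term = A^0 * d^2
  state 0110: A-exp=+0, loops=3, term = A^0 * d^2
  state 0111: A-exp=-2, loops=4, term = A^-2 * d^3
  state 1000: A-exp=+2, loops=2, term = A^2 * d^1
  state 1001: A-exp=+0, loops=1, term = A^0 * d^0
  state 1010: A-exp=+0, loops=1, term = A^0 * d^0
  state 1011: A-exp=-2, loops=2, term = A^-2 * d^1
  state 1100: A-exp=+0, loops=1, term = A^0 * d^0
  state 1101: A-exp=-2, loops=2, term = A^-2 * d^1
  state 1110: A-exp=-2, loops=2, term = A^-2 * d^1
  state 1111: A-exp=-4, loops=3, term = A^-4 * d^2
Collect the terms by A-exponent (count of states per loop number):
Powers of d = -A^2 - A^-2: d^2 = A^4 + 2 + A^-4; d^3 = -A^6 - 3*A^2 - 3*A^-2 - A^-6.
  A^4 * (d^2) = A^8 + 2*A^4 + 1
  A^2 * (4*d) = -4*A^4 - 4
  A^0 * (3 + 3*d^2) = 3*A^4 + 9 + 3*A^-4
  A^-2 * (3*d + d^3) = -A^4 - 6 - 6*A^-4 - A^-8
  A^-4 * (d^2) = 1 + 2*A^-4 + A^-8
Summing the groups: <K> = A^8 + 1 - A^-4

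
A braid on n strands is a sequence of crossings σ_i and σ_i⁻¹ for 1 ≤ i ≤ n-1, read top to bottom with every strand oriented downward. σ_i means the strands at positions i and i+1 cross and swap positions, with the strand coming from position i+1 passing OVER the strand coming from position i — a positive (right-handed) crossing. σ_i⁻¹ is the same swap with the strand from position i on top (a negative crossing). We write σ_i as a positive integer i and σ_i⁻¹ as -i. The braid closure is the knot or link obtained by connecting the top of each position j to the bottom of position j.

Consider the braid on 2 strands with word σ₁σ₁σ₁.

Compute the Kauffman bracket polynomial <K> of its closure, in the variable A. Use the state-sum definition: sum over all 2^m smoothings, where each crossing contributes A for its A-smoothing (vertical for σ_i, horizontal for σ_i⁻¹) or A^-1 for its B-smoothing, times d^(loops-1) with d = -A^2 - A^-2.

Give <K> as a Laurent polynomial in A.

Braid: s1 s1 s1 on 2 strands, 3 crossings.
Writhe w = (#positive) - (#negative) = 3 - 0 = 3.
Enumerate smoothing states for the bracket polynomial. There are 2^3 = 8 states.
Each crossing splits two ways (0=vertical, 1=horizontal). The state's weight is A^(#A-smoothings - #B-smoothings) * d^(loops - 1).
  state 000: A-exp=+3, loops=2, term = A^3 * d^1
  state 001: A-exp=+1, loops=1, term = A^1 * d^0
  state 010: A-exp=+1, loops=1, term = A^1 * d^0
  state 011: A-exp=-1, loops=2, term = A^-1 * d^1
  state 100: A-exp=+1, loops=1, term = A^1 * d^0
  state 101: A-exp=-1, loops=2, term = A^-1 * d^1
  state 110: A-exp=-1, loops=2, term = A^-1 * d^1
  state 111: A-exp=-3, loops=3, term = A^-3 * d^2
Collect the terms by A-exponent (count of states per loop number):
Powers of d = -A^2 - A^-2: d^2 = A^4 + 2 + A^-4.
  A^3 * (d) = -A^5 - A
  A^1 * (3) = 3*A
  A^-1 * (3*d) = -3*A - 3*A^-3
  A^-3 * (d^2) = A + 2*A^-3 + A^-7
Summing the groups: <K> = -A^5 - A^-3 + A^-7

Answer: -A^5 - A^-3 + A^-7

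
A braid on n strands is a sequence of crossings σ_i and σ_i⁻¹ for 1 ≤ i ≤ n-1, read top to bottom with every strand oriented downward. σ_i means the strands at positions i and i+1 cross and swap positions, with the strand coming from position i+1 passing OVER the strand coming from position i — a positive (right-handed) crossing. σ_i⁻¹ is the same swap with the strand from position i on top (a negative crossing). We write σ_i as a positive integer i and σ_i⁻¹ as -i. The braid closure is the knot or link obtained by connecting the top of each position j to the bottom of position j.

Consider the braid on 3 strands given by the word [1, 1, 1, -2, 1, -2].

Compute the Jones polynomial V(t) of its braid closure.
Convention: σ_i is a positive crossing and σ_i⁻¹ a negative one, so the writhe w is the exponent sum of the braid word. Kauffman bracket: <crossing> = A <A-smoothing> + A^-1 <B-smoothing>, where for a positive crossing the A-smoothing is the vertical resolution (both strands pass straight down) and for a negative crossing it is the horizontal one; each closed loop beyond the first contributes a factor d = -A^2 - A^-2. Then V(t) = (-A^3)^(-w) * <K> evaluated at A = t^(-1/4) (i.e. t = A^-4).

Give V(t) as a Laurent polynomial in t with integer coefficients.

t^5 - 2*t^4 + 2*t^3 - 2*t^2 + 2*t - 1 + t^-1

Derivation:
Braid: s1 s1 s1 s2^-1 s1 s2^-1 on 3 strands, 6 crossings.
Writhe w = (#positive) - (#negative) = 4 - 2 = 2.
Enumerate smoothing states for the bracket polynomial. There are 2^6 = 64 states.
Smooth each crossing (0=||, 1=⌣⌢); contribution A^(Σ sign_k(1-2s_k)) * d^(L-1).
Tabulate the states by total A-exponent and number of loops L (A-exp: L × count):
  A^6: L=3 ×1
  A^4: L=2 ×6
  A^2: L=1 ×11, L=3 ×4
  A^0: L=2 ×19, L=4 ×1
  A^-2: L=3 ×15
  A^-4: L=4 ×6
  A^-6: L=5 ×1
Each group contributes A^e * Σ count * d^(L-1):
Powers of d = -A^2 - A^-2: d^2 = A^4 + 2 + A^-4; d^3 = -A^6 - 3*A^2 - 3*A^-2 - A^-6; d^4 = A^8 + 4*A^4 + 6 + 4*A^-4 + A^-8.
  A^6 * (d^2) = A^10 + 2*A^6 + A^2
  A^4 * (6*d) = -6*A^6 - 6*A^2
  A^2 * (11 + 4*d^2) = 4*A^6 + 19*A^2 + 4*A^-2
  A^0 * (19*d + d^3) = -A^6 - 22*A^2 - 22*A^-2 - A^-6
  A^-2 * (15*d^2) = 15*A^2 + 30*A^-2 + 15*A^-6
  A^-4 * (6*d^3) = -6*A^2 - 18*A^-2 - 18*A^-6 - 6*A^-10
  A^-6 * (d^4) = A^2 + 4*A^-2 + 6*A^-6 + 4*A^-10 + A^-14
Summing the groups: <K> = A^10 - A^6 + 2*A^2 - 2*A^-2 + 2*A^-6 - 2*A^-10 + A^-14
Normalise by the writhe: (-A^3)^(-w) = (-A^3)^(-2) = A^-6, so f(A) = A^-6 * <K> = A^4 - 1 + 2*A^-4 - 2*A^-8 + 2*A^-12 - 2*A^-16 + A^-20.
Substitute A = t^(-1/4), i.e. A^e → t^(-e/4): V(t) = t^5 - 2*t^4 + 2*t^3 - 2*t^2 + 2*t - 1 + t^-1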